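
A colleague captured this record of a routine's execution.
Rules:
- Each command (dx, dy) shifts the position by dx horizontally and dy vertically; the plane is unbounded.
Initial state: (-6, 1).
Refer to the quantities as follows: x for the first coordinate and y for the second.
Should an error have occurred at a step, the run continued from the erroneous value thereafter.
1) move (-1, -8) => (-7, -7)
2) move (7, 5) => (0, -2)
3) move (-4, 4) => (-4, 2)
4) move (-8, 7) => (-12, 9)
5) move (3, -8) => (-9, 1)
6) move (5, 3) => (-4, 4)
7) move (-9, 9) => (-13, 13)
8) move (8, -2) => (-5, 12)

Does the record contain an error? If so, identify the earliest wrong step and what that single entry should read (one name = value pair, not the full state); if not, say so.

step 8, y = 11

step 1: x = -6 + (-1) = -7, y = 1 + (-8) = -7 -> confirmed correct
step 2: x = -7 + (7) = 0, y = -7 + (5) = -2 -> in agreement
step 3: x = 0 + (-4) = -4, y = -2 + (4) = 2 -> confirmed correct
step 4: x = -4 + (-8) = -12, y = 2 + (7) = 9 -> no discrepancy
step 5: x = -12 + (3) = -9, y = 9 + (-8) = 1 -> confirmed correct
step 6: x = -9 + (5) = -4, y = 1 + (3) = 4 -> checks out
step 7: x = -4 + (-9) = -13, y = 4 + (9) = 13 -> no discrepancy
step 8: x = -13 + (8) = -5, y = 13 + (-2) = 11 -> not what was recorded
Conclusion: step 8 carries the first error; the entry should be y = 11.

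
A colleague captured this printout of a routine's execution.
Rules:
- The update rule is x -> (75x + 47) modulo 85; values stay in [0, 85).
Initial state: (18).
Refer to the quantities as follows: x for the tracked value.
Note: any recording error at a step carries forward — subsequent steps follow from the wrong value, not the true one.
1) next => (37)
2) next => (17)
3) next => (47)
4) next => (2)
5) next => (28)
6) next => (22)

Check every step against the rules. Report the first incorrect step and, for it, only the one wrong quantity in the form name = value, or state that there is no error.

step 5, x = 27

Step 1: x = (75*18 + 47) mod 85 = 37 — agrees with the printout.
Step 2: x = (75*37 + 47) mod 85 = 17 — matches.
Step 3: x = (75*17 + 47) mod 85 = 47 — verified.
Step 4: x = (75*47 + 47) mod 85 = 2 — exactly as logged.
Step 5: x = (75*2 + 47) mod 85 = 27 — a discrepancy with the printout.
Step 5 is the first one off; corrected, x = 27.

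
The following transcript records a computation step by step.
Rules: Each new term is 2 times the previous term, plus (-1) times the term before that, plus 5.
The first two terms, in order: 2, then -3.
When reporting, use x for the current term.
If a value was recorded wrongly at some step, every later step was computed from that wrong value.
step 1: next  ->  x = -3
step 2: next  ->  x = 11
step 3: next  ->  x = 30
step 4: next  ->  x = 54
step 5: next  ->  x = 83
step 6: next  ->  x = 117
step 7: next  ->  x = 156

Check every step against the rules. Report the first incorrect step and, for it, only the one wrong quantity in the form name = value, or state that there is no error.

step 2, x = 2

step 1: x = 2*(-3) + (-1)*(2) + (5) = -3 -> confirmed correct
step 2: x = 2*(-3) + (-1)*(-3) + (5) = 2 -> the entry is off here
Conclusion: step 2 carries the first error; the entry should be x = 2.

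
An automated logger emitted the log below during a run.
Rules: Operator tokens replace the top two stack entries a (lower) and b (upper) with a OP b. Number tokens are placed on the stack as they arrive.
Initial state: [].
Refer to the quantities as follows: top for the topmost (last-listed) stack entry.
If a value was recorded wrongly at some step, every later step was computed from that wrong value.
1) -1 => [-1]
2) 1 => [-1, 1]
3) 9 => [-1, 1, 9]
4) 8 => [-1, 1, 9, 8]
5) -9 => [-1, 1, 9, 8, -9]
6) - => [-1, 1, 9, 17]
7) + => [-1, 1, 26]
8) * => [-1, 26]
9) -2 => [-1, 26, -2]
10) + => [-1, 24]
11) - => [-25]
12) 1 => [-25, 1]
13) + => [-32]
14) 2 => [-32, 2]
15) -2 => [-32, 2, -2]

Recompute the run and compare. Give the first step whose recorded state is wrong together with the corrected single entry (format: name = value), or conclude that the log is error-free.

Recomputing the run from the initial state:
step 1: [-1]
step 2: [-1, 1]
step 3: [-1, 1, 9]
step 4: [-1, 1, 9, 8]
step 5: [-1, 1, 9, 8, -9]
step 6: [-1, 1, 9, 17]
step 7: [-1, 1, 26]
step 8: [-1, 26]
step 9: [-1, 26, -2]
step 10: [-1, 24]
step 11: [-25]
step 12: [-25, 1]
step 13: [-24]
step 14: [-24, 2]
step 15: [-24, 2, -2]
The first disagreement with the log is at step 13, where the value should be top = -24.

step 13, top = -24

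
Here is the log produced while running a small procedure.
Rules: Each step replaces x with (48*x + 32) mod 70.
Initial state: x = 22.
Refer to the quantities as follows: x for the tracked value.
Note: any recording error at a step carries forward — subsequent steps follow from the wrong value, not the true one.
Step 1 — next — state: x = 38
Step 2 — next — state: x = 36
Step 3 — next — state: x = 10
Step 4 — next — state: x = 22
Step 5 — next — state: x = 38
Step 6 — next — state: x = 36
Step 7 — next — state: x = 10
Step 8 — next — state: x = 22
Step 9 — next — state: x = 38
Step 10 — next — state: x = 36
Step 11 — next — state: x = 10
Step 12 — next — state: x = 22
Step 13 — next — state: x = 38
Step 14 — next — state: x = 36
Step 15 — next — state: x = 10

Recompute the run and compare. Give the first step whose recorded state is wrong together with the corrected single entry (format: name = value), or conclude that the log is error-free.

no error

Step 1: x = (48*22 + 32) mod 70 = 38 — in agreement.
Step 2: x = (48*38 + 32) mod 70 = 36 — in agreement.
Step 3: x = (48*36 + 32) mod 70 = 10 — checks out.
Step 4: x = (48*10 + 32) mod 70 = 22 — consistent with the log.
Step 5: x = (48*22 + 32) mod 70 = 38 — same as recorded.
Step 6: x = (48*38 + 32) mod 70 = 36 — no discrepancy.
Step 7: x = (48*36 + 32) mod 70 = 10 — exactly as logged.
Step 8: x = (48*10 + 32) mod 70 = 22 — verified.
Step 9: x = (48*22 + 32) mod 70 = 38 — confirmed correct.
Step 10: x = (48*38 + 32) mod 70 = 36 — matches.
Step 11: x = (48*36 + 32) mod 70 = 10 — agrees with the log.
Step 12: x = (48*10 + 32) mod 70 = 22 — same as recorded.
Step 13: x = (48*22 + 32) mod 70 = 38 — matches.
Step 14: x = (48*38 + 32) mod 70 = 36 — consistent with the log.
Step 15: x = (48*36 + 32) mod 70 = 10 — checks out.
Every step is consistent.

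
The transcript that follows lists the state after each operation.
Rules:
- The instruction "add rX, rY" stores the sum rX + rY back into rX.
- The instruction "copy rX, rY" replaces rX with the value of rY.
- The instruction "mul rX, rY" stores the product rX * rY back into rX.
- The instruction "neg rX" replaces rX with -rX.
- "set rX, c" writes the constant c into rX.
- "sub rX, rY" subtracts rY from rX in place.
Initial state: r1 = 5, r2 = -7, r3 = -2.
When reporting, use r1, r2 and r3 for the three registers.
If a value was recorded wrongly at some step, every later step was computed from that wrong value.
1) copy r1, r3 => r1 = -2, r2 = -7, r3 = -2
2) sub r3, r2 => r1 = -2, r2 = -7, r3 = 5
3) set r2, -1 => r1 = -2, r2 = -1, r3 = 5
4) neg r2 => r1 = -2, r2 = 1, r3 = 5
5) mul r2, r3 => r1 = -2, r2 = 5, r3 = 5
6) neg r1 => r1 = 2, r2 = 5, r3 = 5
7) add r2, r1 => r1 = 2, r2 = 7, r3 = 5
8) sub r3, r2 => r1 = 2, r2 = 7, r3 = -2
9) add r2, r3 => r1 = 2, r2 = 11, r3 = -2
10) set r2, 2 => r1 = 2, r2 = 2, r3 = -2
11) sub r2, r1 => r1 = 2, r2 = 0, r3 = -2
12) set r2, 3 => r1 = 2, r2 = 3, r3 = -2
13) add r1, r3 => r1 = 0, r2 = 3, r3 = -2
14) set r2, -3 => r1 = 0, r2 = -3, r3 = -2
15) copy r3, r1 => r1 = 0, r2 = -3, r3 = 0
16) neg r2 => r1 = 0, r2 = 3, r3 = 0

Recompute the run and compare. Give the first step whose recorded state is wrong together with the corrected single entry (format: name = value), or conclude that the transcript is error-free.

Step 1: r1 = -2 — no discrepancy.
Step 2: r3 = -2 - -7 = 5 — matches.
Step 3: r2 = -1 — confirmed correct.
Step 4: r2 = -(-1) = 1 — confirmed correct.
Step 5: r2 = 1 * 5 = 5 — same as recorded.
Step 6: r1 = -(-2) = 2 — confirmed correct.
Step 7: r2 = 5 + 2 = 7 — agrees with the transcript.
Step 8: r3 = 5 - 7 = -2 — matches.
Step 9: r2 = 7 + -2 = 5 — this is not what the transcript shows.
So the first discrepancy is step 9, where the right value is r2 = 5.

step 9, r2 = 5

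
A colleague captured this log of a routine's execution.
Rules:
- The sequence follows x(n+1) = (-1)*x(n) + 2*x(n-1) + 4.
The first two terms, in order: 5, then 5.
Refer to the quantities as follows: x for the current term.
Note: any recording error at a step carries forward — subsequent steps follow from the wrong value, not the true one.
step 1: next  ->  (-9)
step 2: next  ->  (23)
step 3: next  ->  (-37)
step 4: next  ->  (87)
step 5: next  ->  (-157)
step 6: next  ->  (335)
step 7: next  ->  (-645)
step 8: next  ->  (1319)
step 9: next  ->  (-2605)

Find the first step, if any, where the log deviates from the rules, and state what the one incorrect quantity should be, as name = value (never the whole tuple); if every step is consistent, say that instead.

step 1, x = 9

1. x = -1*(5) + (2)*(5) + (4) = 9 (the log disagrees here)
That makes step 1 the first incorrect line — x = 9 is what it should show.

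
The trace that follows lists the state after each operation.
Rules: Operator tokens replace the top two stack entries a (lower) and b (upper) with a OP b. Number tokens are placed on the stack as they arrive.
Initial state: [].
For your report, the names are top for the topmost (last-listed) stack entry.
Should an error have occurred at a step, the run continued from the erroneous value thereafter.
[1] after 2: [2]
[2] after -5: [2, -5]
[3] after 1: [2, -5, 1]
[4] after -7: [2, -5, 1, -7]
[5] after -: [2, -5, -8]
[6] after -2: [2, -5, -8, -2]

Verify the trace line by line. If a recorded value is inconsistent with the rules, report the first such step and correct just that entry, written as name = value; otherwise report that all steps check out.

1. push 2: top = 2 (confirmed correct)
2. push -5: top = -5 (verified)
3. push 1: top = 1 (in agreement)
4. push -7: top = -7 (same as recorded)
5. 1 - -7 = 8 (the trace has a different value)
The earliest wrong entry is at step 5: it should read top = 8.

step 5, top = 8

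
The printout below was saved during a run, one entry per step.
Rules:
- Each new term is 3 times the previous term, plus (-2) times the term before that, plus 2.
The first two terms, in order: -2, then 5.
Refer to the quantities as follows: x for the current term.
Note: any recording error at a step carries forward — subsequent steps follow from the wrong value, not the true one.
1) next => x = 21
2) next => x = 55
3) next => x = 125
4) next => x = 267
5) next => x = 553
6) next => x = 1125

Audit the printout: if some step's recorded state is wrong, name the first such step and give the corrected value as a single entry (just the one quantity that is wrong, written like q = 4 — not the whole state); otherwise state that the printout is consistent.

step 6, x = 1127

Recomputing the run from the initial state:
step 1: x = 21
step 2: x = 55
step 3: x = 125
step 4: x = 267
step 5: x = 553
step 6: x = 1127
The first disagreement with the printout is at step 6, where the value should be x = 1127.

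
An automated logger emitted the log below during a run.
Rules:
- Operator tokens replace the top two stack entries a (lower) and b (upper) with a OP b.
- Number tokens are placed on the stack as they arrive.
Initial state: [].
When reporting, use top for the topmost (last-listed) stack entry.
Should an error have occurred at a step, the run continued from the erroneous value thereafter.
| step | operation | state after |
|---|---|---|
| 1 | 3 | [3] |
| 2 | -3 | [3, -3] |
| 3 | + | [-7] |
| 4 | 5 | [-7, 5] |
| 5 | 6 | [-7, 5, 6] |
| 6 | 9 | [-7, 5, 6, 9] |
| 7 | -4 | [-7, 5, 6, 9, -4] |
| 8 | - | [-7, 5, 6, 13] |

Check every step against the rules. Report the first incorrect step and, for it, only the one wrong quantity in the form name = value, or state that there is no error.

Step 1: push 3: top = 3 — in agreement.
Step 2: push -3: top = -3 — exactly as logged.
Step 3: 3 + -3 = 0 — not what was recorded.
The earliest wrong entry is at step 3: it should read top = 0.

step 3, top = 0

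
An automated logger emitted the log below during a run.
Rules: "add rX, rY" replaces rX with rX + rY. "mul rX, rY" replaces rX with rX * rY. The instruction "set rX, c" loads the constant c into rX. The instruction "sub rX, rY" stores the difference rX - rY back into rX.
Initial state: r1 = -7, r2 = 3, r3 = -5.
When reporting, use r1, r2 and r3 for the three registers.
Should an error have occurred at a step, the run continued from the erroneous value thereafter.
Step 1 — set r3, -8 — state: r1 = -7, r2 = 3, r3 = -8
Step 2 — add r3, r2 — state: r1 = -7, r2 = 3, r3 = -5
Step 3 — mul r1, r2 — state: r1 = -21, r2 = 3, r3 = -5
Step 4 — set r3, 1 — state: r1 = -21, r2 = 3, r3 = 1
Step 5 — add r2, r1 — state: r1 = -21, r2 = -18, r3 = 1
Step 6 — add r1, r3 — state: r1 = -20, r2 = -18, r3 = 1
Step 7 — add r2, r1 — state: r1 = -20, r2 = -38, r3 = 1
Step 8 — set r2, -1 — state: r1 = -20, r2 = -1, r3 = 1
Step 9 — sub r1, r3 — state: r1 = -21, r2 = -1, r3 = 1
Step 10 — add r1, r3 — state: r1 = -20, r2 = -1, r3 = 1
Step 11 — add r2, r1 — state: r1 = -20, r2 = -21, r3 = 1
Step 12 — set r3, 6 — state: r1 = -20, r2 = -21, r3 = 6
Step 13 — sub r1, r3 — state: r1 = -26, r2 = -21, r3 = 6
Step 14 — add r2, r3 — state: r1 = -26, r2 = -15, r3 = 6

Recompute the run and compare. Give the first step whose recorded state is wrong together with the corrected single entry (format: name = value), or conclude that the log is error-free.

no error

1. r3 = -8 (consistent with the log)
2. r3 = -8 + 3 = -5 (no discrepancy)
3. r1 = -7 * 3 = -21 (consistent with the log)
4. r3 = 1 (consistent with the log)
5. r2 = 3 + -21 = -18 (consistent with the log)
6. r1 = -21 + 1 = -20 (verified)
7. r2 = -18 + -20 = -38 (exactly as logged)
8. r2 = -1 (consistent with the log)
9. r1 = -20 - 1 = -21 (in agreement)
10. r1 = -21 + 1 = -20 (checks out)
11. r2 = -1 + -20 = -21 (consistent with the log)
12. r3 = 6 (exactly as logged)
13. r1 = -20 - 6 = -26 (agrees with the log)
14. r2 = -21 + 6 = -15 (exactly as logged)
Each recorded entry agrees with the recomputation.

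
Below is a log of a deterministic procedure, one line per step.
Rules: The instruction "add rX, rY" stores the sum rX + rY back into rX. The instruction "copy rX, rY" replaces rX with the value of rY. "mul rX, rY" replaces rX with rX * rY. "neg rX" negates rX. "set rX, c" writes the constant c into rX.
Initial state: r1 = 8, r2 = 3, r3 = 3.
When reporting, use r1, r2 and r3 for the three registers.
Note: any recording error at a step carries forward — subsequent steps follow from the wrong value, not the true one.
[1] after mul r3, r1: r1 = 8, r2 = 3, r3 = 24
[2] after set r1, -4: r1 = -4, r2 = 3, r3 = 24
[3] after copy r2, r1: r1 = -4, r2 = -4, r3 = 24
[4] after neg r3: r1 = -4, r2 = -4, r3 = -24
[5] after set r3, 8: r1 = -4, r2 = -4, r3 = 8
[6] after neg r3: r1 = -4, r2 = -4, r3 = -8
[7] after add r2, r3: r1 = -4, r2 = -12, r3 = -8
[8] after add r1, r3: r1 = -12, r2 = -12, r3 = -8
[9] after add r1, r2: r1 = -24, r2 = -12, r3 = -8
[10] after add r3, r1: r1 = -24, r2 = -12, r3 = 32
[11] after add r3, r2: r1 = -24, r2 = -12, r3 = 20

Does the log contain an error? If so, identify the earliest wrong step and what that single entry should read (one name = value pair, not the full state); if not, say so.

Recomputing the run from the initial state:
step 1: r1 = 8, r2 = 3, r3 = 24
step 2: r1 = -4, r2 = 3, r3 = 24
step 3: r1 = -4, r2 = -4, r3 = 24
step 4: r1 = -4, r2 = -4, r3 = -24
step 5: r1 = -4, r2 = -4, r3 = 8
step 6: r1 = -4, r2 = -4, r3 = -8
step 7: r1 = -4, r2 = -12, r3 = -8
step 8: r1 = -12, r2 = -12, r3 = -8
step 9: r1 = -24, r2 = -12, r3 = -8
step 10: r1 = -24, r2 = -12, r3 = -32
step 11: r1 = -24, r2 = -12, r3 = -44
The first disagreement with the log is at step 10, where the value should be r3 = -32.

step 10, r3 = -32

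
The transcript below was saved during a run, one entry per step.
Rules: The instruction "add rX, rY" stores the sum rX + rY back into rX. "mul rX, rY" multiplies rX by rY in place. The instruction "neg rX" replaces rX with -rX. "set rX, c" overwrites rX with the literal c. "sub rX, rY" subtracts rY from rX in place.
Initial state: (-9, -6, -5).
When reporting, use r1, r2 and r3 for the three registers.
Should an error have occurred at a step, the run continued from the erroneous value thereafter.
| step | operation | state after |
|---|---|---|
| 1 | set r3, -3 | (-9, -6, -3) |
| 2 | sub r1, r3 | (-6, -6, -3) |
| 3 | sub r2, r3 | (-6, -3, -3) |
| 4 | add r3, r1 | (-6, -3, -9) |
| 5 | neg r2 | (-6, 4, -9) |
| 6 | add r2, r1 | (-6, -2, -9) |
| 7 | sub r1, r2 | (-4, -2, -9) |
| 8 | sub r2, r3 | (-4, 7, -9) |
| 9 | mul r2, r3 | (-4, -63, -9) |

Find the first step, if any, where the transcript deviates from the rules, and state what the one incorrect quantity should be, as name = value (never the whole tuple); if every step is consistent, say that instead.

Step 1: r3 = -3 — confirmed correct.
Step 2: r1 = -9 - -3 = -6 — checks out.
Step 3: r2 = -6 - -3 = -3 — consistent with the transcript.
Step 4: r3 = -3 + -6 = -9 — checks out.
Step 5: r2 = -(-3) = 3 — this is not what the transcript shows.
First deviation found at step 5; the corrected entry is r2 = 3.

step 5, r2 = 3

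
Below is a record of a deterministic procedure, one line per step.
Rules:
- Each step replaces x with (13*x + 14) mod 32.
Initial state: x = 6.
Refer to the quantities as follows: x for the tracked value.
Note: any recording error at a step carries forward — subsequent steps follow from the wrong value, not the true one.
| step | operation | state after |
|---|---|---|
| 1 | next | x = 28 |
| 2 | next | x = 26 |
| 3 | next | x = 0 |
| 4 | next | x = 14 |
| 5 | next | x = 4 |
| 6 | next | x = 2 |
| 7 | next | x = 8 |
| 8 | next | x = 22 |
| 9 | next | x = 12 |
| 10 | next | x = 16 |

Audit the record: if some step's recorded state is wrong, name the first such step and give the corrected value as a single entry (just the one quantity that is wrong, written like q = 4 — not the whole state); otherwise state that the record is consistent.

Recomputing the run from the initial state:
step 1: x = 28
step 2: x = 26
step 3: x = 0
step 4: x = 14
step 5: x = 4
step 6: x = 2
step 7: x = 8
step 8: x = 22
step 9: x = 12
step 10: x = 10
The first disagreement with the record is at step 10, where the value should be x = 10.

step 10, x = 10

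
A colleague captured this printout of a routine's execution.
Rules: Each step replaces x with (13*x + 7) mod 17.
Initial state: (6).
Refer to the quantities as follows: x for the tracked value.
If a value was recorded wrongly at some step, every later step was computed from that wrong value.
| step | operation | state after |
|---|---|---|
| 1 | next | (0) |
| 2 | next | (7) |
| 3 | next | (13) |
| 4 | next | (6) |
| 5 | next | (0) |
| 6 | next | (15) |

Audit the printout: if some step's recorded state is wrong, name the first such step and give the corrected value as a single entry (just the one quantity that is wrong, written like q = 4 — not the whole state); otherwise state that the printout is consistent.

step 6, x = 7

1. x = (13*6 + 7) mod 17 = 0 (no discrepancy)
2. x = (13*0 + 7) mod 17 = 7 (confirmed correct)
3. x = (13*7 + 7) mod 17 = 13 (consistent with the printout)
4. x = (13*13 + 7) mod 17 = 6 (in agreement)
5. x = (13*6 + 7) mod 17 = 0 (matches)
6. x = (13*0 + 7) mod 17 = 7 (a discrepancy with the printout)
Conclusion: step 6 carries the first error; the entry should be x = 7.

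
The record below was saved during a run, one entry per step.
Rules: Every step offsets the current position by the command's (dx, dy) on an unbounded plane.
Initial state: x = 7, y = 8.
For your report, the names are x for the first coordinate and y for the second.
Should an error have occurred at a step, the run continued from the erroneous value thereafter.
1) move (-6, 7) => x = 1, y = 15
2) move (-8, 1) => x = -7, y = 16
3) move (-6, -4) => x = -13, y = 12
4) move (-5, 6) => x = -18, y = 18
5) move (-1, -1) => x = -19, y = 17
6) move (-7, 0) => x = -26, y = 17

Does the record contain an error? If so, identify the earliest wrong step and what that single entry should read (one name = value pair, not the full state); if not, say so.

step 1: x = 7 + (-6) = 1, y = 8 + (7) = 15 -> same as recorded
step 2: x = 1 + (-8) = -7, y = 15 + (1) = 16 -> same as recorded
step 3: x = -7 + (-6) = -13, y = 16 + (-4) = 12 -> no discrepancy
step 4: x = -13 + (-5) = -18, y = 12 + (6) = 18 -> agrees with the record
step 5: x = -18 + (-1) = -19, y = 18 + (-1) = 17 -> no discrepancy
step 6: x = -19 + (-7) = -26, y = 17 + (0) = 17 -> agrees with the record
All entries verified; no error found.

no error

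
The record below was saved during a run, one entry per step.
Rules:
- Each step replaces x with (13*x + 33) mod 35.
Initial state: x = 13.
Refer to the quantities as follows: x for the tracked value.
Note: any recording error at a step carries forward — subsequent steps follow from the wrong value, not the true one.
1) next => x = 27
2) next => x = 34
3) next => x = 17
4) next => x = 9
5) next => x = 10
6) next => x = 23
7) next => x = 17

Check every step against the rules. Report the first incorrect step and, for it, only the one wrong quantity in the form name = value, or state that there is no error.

1. x = (13*13 + 33) mod 35 = 27 (in agreement)
2. x = (13*27 + 33) mod 35 = 34 (checks out)
3. x = (13*34 + 33) mod 35 = 20 (this is not what the record shows)
The earliest wrong entry is at step 3: it should read x = 20.

step 3, x = 20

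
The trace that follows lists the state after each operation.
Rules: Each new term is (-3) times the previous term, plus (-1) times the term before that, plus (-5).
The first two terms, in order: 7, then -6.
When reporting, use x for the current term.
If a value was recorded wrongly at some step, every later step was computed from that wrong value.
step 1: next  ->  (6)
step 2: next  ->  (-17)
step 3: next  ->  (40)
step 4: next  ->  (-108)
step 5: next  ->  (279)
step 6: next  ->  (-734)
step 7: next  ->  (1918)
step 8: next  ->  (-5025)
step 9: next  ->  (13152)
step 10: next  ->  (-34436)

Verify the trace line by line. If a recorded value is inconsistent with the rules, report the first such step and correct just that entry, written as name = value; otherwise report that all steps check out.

step 1: x = -3*(-6) + (-1)*(7) + (-5) = 6 -> confirmed correct
step 2: x = -3*(6) + (-1)*(-6) + (-5) = -17 -> agrees with the trace
step 3: x = -3*(-17) + (-1)*(6) + (-5) = 40 -> consistent with the trace
step 4: x = -3*(40) + (-1)*(-17) + (-5) = -108 -> agrees with the trace
step 5: x = -3*(-108) + (-1)*(40) + (-5) = 279 -> verified
step 6: x = -3*(279) + (-1)*(-108) + (-5) = -734 -> agrees with the trace
step 7: x = -3*(-734) + (-1)*(279) + (-5) = 1918 -> no discrepancy
step 8: x = -3*(1918) + (-1)*(-734) + (-5) = -5025 -> verified
step 9: x = -3*(-5025) + (-1)*(1918) + (-5) = 13152 -> agrees with the trace
step 10: x = -3*(13152) + (-1)*(-5025) + (-5) = -34436 -> confirmed correct
The recomputation confirms every line.

no error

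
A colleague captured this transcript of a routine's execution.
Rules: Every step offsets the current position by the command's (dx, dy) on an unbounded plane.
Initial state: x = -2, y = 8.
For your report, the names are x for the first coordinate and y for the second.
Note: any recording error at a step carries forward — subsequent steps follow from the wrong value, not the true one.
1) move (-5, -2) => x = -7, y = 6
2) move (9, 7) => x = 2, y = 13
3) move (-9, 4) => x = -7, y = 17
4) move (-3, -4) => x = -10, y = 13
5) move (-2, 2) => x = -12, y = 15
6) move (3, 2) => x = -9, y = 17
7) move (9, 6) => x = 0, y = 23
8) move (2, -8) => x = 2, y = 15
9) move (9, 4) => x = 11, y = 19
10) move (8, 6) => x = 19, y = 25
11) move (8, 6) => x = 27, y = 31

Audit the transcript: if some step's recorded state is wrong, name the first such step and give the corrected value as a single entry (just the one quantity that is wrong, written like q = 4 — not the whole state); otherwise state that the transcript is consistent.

1. x = -2 + (-5) = -7, y = 8 + (-2) = 6 (same as recorded)
2. x = -7 + (9) = 2, y = 6 + (7) = 13 (matches)
3. x = 2 + (-9) = -7, y = 13 + (4) = 17 (consistent with the transcript)
4. x = -7 + (-3) = -10, y = 17 + (-4) = 13 (exactly as logged)
5. x = -10 + (-2) = -12, y = 13 + (2) = 15 (in agreement)
6. x = -12 + (3) = -9, y = 15 + (2) = 17 (no discrepancy)
7. x = -9 + (9) = 0, y = 17 + (6) = 23 (verified)
8. x = 0 + (2) = 2, y = 23 + (-8) = 15 (consistent with the transcript)
9. x = 2 + (9) = 11, y = 15 + (4) = 19 (checks out)
10. x = 11 + (8) = 19, y = 19 + (6) = 25 (no discrepancy)
11. x = 19 + (8) = 27, y = 25 + (6) = 31 (agrees with the transcript)
Each recorded entry agrees with the recomputation.

no error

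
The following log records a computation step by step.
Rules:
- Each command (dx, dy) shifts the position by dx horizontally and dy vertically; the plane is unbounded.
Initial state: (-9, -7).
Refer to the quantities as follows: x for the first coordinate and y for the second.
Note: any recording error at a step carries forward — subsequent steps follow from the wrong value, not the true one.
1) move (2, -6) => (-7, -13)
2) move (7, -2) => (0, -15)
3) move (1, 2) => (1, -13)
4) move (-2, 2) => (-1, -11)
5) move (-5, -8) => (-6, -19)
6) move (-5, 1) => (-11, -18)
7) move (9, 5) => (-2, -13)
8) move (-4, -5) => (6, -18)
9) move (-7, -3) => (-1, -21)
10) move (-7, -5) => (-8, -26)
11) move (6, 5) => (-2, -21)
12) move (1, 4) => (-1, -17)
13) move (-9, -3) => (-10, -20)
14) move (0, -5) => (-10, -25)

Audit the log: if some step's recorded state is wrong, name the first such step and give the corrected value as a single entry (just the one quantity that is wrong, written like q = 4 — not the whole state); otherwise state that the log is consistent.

Recomputing the run from the initial state:
step 1: x = -7, y = -13
step 2: x = 0, y = -15
step 3: x = 1, y = -13
step 4: x = -1, y = -11
step 5: x = -6, y = -19
step 6: x = -11, y = -18
step 7: x = -2, y = -13
step 8: x = -6, y = -18
step 9: x = -13, y = -21
step 10: x = -20, y = -26
step 11: x = -14, y = -21
step 12: x = -13, y = -17
step 13: x = -22, y = -20
step 14: x = -22, y = -25
The first disagreement with the log is at step 8, where the value should be x = -6.

step 8, x = -6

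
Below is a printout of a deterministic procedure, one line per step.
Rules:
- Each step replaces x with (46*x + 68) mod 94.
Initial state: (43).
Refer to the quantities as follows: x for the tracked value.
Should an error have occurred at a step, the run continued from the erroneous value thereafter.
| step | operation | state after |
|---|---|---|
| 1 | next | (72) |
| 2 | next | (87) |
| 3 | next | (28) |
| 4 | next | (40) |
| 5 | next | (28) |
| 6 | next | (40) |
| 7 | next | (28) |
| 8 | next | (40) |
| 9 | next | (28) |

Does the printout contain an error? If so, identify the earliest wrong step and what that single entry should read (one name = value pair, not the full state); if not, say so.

1. x = (46*43 + 68) mod 94 = 72 (confirmed correct)
2. x = (46*72 + 68) mod 94 = 90 (the printout has a different value)
That makes step 2 the first incorrect line — x = 90 is what it should show.

step 2, x = 90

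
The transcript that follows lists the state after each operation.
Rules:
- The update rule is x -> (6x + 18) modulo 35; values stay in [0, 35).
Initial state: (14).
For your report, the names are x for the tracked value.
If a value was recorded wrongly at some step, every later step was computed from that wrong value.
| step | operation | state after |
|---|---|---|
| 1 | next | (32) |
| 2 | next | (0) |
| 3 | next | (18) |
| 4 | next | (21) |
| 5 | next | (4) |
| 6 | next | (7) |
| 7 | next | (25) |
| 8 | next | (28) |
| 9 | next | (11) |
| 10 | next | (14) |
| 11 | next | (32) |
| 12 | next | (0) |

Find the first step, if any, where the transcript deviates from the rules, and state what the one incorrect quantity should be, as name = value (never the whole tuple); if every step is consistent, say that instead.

Step 1: x = (6*14 + 18) mod 35 = 32 — consistent with the transcript.
Step 2: x = (6*32 + 18) mod 35 = 0 — verified.
Step 3: x = (6*0 + 18) mod 35 = 18 — in agreement.
Step 4: x = (6*18 + 18) mod 35 = 21 — matches.
Step 5: x = (6*21 + 18) mod 35 = 4 — in agreement.
Step 6: x = (6*4 + 18) mod 35 = 7 — same as recorded.
Step 7: x = (6*7 + 18) mod 35 = 25 — same as recorded.
Step 8: x = (6*25 + 18) mod 35 = 28 — verified.
Step 9: x = (6*28 + 18) mod 35 = 11 — matches.
Step 10: x = (6*11 + 18) mod 35 = 14 — verified.
Step 11: x = (6*14 + 18) mod 35 = 32 — checks out.
Step 12: x = (6*32 + 18) mod 35 = 0 — checks out.
All steps check out; nothing to correct.

no error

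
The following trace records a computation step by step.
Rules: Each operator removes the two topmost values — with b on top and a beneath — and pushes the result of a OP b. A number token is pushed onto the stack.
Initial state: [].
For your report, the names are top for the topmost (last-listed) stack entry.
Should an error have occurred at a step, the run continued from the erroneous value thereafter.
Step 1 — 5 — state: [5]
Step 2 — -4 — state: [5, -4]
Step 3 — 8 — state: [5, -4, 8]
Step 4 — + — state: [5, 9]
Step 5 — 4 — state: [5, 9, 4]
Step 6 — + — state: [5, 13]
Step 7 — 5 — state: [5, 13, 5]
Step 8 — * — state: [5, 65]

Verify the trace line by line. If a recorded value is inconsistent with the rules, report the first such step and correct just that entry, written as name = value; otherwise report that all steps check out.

step 4, top = 4

step 1: push 5: top = 5 -> in agreement
step 2: push -4: top = -4 -> checks out
step 3: push 8: top = 8 -> checks out
step 4: -4 + 8 = 4 -> a discrepancy with the trace
That makes step 4 the first incorrect line — top = 4 is what it should show.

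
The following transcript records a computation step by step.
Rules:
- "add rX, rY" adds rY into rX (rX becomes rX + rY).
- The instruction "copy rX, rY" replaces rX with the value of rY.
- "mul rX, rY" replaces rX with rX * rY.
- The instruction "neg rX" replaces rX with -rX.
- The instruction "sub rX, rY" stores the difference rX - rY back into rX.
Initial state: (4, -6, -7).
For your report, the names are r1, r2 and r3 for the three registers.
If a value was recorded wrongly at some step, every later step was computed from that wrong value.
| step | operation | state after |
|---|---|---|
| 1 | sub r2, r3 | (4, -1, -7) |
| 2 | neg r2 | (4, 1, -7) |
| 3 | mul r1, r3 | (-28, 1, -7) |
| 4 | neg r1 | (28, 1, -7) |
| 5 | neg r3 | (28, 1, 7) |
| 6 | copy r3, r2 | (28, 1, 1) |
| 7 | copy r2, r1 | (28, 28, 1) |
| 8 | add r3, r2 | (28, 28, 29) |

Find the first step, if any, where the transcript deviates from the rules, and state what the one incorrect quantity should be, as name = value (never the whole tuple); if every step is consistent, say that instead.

step 1: r2 = -6 - -7 = 1 -> not what was recorded
First incorrect step: 1; the correct value is r2 = 1.

step 1, r2 = 1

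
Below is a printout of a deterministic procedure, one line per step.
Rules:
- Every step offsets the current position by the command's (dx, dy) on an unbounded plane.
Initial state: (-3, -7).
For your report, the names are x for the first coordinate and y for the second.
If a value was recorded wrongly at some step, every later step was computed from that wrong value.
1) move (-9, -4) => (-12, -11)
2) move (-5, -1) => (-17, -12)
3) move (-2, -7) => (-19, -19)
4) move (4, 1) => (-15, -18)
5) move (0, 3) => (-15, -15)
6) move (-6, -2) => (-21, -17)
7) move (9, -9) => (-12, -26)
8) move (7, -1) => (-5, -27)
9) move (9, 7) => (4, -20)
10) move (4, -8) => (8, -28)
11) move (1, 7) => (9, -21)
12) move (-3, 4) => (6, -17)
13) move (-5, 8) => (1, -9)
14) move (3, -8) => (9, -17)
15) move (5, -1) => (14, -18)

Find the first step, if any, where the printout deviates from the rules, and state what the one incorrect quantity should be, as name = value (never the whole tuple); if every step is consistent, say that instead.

step 14, x = 4

Step 1: x = -3 + (-9) = -12, y = -7 + (-4) = -11 — matches.
Step 2: x = -12 + (-5) = -17, y = -11 + (-1) = -12 — same as recorded.
Step 3: x = -17 + (-2) = -19, y = -12 + (-7) = -19 — agrees with the printout.
Step 4: x = -19 + (4) = -15, y = -19 + (1) = -18 — exactly as logged.
Step 5: x = -15 + (0) = -15, y = -18 + (3) = -15 — matches.
Step 6: x = -15 + (-6) = -21, y = -15 + (-2) = -17 — matches.
Step 7: x = -21 + (9) = -12, y = -17 + (-9) = -26 — matches.
Step 8: x = -12 + (7) = -5, y = -26 + (-1) = -27 — agrees with the printout.
Step 9: x = -5 + (9) = 4, y = -27 + (7) = -20 — checks out.
Step 10: x = 4 + (4) = 8, y = -20 + (-8) = -28 — agrees with the printout.
Step 11: x = 8 + (1) = 9, y = -28 + (7) = -21 — confirmed correct.
Step 12: x = 9 + (-3) = 6, y = -21 + (4) = -17 — consistent with the printout.
Step 13: x = 6 + (-5) = 1, y = -17 + (8) = -9 — confirmed correct.
Step 14: x = 1 + (3) = 4, y = -9 + (-8) = -17 — first mismatch against the printout.
Step 14 is the first one off; corrected, x = 4.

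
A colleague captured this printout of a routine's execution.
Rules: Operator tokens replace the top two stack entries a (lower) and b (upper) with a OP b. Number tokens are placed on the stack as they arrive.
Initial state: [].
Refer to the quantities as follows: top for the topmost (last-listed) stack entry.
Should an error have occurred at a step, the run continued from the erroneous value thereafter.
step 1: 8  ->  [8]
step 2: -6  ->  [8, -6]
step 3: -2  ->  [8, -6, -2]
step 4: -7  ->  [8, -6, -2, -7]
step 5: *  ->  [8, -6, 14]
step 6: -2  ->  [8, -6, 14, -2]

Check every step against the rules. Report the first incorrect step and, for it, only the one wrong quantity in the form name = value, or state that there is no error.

no error

Recomputing the run from the initial state:
step 1: [8]
step 2: [8, -6]
step 3: [8, -6, -2]
step 4: [8, -6, -2, -7]
step 5: [8, -6, 14]
step 6: [8, -6, 14, -2]
This matches the printout at every step.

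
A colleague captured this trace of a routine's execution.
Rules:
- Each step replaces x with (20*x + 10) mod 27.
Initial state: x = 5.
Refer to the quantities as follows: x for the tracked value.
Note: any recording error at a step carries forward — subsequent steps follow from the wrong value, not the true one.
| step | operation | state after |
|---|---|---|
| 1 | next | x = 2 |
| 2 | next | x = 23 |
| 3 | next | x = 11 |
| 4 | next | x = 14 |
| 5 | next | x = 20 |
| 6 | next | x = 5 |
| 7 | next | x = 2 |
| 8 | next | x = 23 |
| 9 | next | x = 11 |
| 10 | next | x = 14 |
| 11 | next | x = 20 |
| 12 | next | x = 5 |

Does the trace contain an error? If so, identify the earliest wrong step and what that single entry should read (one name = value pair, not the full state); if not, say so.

no error

1. x = (20*5 + 10) mod 27 = 2 (confirmed correct)
2. x = (20*2 + 10) mod 27 = 23 (exactly as logged)
3. x = (20*23 + 10) mod 27 = 11 (in agreement)
4. x = (20*11 + 10) mod 27 = 14 (in agreement)
5. x = (20*14 + 10) mod 27 = 20 (consistent with the trace)
6. x = (20*20 + 10) mod 27 = 5 (verified)
7. x = (20*5 + 10) mod 27 = 2 (no discrepancy)
8. x = (20*2 + 10) mod 27 = 23 (same as recorded)
9. x = (20*23 + 10) mod 27 = 11 (matches)
10. x = (20*11 + 10) mod 27 = 14 (exactly as logged)
11. x = (20*14 + 10) mod 27 = 20 (confirmed correct)
12. x = (20*20 + 10) mod 27 = 5 (consistent with the trace)
Each recorded entry agrees with the recomputation.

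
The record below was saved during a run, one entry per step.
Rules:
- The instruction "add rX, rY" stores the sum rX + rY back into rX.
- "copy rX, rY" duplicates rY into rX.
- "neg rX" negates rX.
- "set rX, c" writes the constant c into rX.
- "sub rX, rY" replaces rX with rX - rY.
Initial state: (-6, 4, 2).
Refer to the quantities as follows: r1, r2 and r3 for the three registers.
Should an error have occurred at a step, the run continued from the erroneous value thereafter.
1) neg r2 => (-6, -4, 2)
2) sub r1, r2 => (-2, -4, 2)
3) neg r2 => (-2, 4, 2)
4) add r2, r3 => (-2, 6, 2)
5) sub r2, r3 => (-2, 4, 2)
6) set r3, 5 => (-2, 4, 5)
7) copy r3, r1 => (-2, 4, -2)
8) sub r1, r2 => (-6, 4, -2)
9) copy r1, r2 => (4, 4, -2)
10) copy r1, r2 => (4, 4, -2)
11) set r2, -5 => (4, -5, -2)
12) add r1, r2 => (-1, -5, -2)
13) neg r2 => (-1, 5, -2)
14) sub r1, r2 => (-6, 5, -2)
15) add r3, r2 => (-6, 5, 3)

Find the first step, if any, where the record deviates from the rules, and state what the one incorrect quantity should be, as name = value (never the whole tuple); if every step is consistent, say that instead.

no error

Recomputing the run from the initial state:
step 1: r1 = -6, r2 = -4, r3 = 2
step 2: r1 = -2, r2 = -4, r3 = 2
step 3: r1 = -2, r2 = 4, r3 = 2
step 4: r1 = -2, r2 = 6, r3 = 2
step 5: r1 = -2, r2 = 4, r3 = 2
step 6: r1 = -2, r2 = 4, r3 = 5
step 7: r1 = -2, r2 = 4, r3 = -2
step 8: r1 = -6, r2 = 4, r3 = -2
step 9: r1 = 4, r2 = 4, r3 = -2
step 10: r1 = 4, r2 = 4, r3 = -2
step 11: r1 = 4, r2 = -5, r3 = -2
step 12: r1 = -1, r2 = -5, r3 = -2
step 13: r1 = -1, r2 = 5, r3 = -2
step 14: r1 = -6, r2 = 5, r3 = -2
step 15: r1 = -6, r2 = 5, r3 = 3
This matches the record at every step.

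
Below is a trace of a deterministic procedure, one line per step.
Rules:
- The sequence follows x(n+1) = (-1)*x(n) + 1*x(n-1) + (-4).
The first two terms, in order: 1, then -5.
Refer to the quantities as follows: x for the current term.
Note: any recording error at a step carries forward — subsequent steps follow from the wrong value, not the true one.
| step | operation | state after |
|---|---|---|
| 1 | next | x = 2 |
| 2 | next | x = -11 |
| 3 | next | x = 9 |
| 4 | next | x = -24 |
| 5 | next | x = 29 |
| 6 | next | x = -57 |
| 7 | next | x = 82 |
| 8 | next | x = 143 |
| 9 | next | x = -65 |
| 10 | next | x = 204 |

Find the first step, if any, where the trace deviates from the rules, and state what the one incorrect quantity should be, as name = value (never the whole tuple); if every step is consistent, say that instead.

step 8, x = -143

Step 1: x = -1*(-5) + (1)*(1) + (-4) = 2 — verified.
Step 2: x = -1*(2) + (1)*(-5) + (-4) = -11 — exactly as logged.
Step 3: x = -1*(-11) + (1)*(2) + (-4) = 9 — verified.
Step 4: x = -1*(9) + (1)*(-11) + (-4) = -24 — checks out.
Step 5: x = -1*(-24) + (1)*(9) + (-4) = 29 — exactly as logged.
Step 6: x = -1*(29) + (1)*(-24) + (-4) = -57 — consistent with the trace.
Step 7: x = -1*(-57) + (1)*(29) + (-4) = 82 — checks out.
Step 8: x = -1*(82) + (1)*(-57) + (-4) = -143 — the trace has a different value.
Step 8 is the first one off; corrected, x = -143.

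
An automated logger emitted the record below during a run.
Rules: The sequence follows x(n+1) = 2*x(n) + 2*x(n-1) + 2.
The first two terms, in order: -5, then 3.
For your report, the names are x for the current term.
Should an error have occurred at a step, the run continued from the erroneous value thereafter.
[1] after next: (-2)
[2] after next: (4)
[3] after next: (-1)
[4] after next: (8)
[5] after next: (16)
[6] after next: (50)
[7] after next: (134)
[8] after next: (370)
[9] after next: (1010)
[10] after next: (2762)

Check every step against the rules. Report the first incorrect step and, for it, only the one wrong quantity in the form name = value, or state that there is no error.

step 1: x = 2*(3) + (2)*(-5) + (2) = -2 -> no discrepancy
step 2: x = 2*(-2) + (2)*(3) + (2) = 4 -> exactly as logged
step 3: x = 2*(4) + (2)*(-2) + (2) = 6 -> this is not what the record shows
The audit stops at step 3: the recorded entry is wrong and should be x = 6.

step 3, x = 6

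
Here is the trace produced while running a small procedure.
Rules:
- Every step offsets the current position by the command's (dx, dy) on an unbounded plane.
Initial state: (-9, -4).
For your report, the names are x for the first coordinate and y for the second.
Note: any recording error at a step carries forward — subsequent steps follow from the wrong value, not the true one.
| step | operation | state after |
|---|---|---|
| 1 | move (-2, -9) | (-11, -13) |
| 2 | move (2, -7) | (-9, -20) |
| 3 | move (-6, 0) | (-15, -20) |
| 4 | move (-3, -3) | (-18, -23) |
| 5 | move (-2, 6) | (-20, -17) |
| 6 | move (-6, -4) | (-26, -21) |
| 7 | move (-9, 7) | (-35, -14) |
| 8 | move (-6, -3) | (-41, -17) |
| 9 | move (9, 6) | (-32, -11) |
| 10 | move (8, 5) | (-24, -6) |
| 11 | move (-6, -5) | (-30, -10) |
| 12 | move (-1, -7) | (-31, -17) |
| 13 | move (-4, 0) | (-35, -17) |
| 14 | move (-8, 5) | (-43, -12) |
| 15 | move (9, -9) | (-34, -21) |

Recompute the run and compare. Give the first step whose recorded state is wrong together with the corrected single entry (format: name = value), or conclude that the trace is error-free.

step 11, y = -11

1. x = -9 + (-2) = -11, y = -4 + (-9) = -13 (verified)
2. x = -11 + (2) = -9, y = -13 + (-7) = -20 (confirmed correct)
3. x = -9 + (-6) = -15, y = -20 + (0) = -20 (verified)
4. x = -15 + (-3) = -18, y = -20 + (-3) = -23 (verified)
5. x = -18 + (-2) = -20, y = -23 + (6) = -17 (checks out)
6. x = -20 + (-6) = -26, y = -17 + (-4) = -21 (matches)
7. x = -26 + (-9) = -35, y = -21 + (7) = -14 (no discrepancy)
8. x = -35 + (-6) = -41, y = -14 + (-3) = -17 (confirmed correct)
9. x = -41 + (9) = -32, y = -17 + (6) = -11 (no discrepancy)
10. x = -32 + (8) = -24, y = -11 + (5) = -6 (verified)
11. x = -24 + (-6) = -30, y = -6 + (-5) = -11 (not what was recorded)
Conclusion: step 11 carries the first error; the entry should be y = -11.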